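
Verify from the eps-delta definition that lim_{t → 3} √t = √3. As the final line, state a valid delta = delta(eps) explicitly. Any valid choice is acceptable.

delta = min(3, √3·eps)

Fix eps > 0. We want delta > 0 such that 0 < |t − 3| < delta implies |√t − √3| < eps.
Rationalise: √t − √3 = (t − 3)/(√t + √3), so |√t − √3| = |t − 3|/(√t + √3).
Restrict delta ≤ 3 so that |t − 3| < 3 forces t > 0, and then √t + √3 > √3.
Hence |√t − √3| < |t − 3|/√3, which is < eps once |t − 3| < √3·eps.
Take delta = min(3, √3·eps). If 0 < |t − 3| < delta then t > 0 and |√t − √3| < |t − 3|/√3 < eps.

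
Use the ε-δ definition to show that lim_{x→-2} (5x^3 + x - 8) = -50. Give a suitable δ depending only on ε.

Suppose ε > 0. We want δ > 0 such that 0 < |x + 2| < δ implies |(5x^3 + x - 8) + 50| < ε.
(5x^3 + x - 8) + 50 = 5x^3 + x + 42 = (x + 2)(5x^2 - 10x + 21).
So |(5x^3 + x - 8) + 50| = |x + 2|·|5x^2 - 10x + 21|.
Require δ ≤ 1. Then |x + 2| < 1 gives |x| < 3, and by the triangle inequality |5x^2 - 10x + 21| ≤ 5·3^2 + 10·3 + 21 = 96.
Hence |(5x^3 + x - 8) + 50| ≤ 96|x + 2| < ε provided |x + 2| < ε/96.
Choosing δ = min(1, ε/96) ensures both conditions, hence |(5x^3 + x - 8) + 50| < ε.

δ = min(1, ε/96)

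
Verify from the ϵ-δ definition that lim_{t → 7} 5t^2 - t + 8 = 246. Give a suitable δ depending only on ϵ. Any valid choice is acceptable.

Let ϵ > 0. We want δ > 0 such that 0 < |t − 7| < δ implies |(5t^2 - t + 8) − 246| < ϵ.
(5t^2 - t + 8) − 246 = 5t^2 - t - 238 = (t − 7)(5t + 34).
So |(5t^2 - t + 8) − 246| = |t − 7|·|5t + 34|.
Assume first that |t − 7| < 1, so |t| < 8. Then |5t + 34| ≤ 5·8 + 34 = 74.
Hence |(5t^2 - t + 8) − 246| ≤ 74|t − 7| < ϵ provided |t − 7| < ϵ/74.
Choosing δ = min(1, ϵ/74) ensures both conditions, hence |(5t^2 - t + 8) − 246| < ϵ.

δ = min(1, ϵ/74)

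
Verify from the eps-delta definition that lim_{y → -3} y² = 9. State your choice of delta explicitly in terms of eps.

Suppose eps > 0. We seek delta > 0 with 0 < |y + 3| < delta ⇒ |y² − 9| < eps.
Factor: y² − 9 = (y + 3)(y - 3), so |y² − 9| = |y + 3|·|y - 3|.
Impose delta ≤ 1 so that |y| < 4; then |y - 3| ≤ 7.
Hence |y² − 9| ≤ 7|y + 3|, which is < eps once |y + 3| < eps/7.
Take delta = min(1, eps/7). If 0 < |y + 3| < delta then both bounds hold and |y² − 9| ≤ 7|y + 3| < 7·(eps/7) = eps.

delta = min(1, eps/7)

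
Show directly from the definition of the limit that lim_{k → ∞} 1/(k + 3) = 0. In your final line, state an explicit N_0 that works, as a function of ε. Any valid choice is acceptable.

Suppose ε > 0. For k ≥ 1, |1/(k + 3) − 0| = 1/(k + 3) ≤ 1/k.
We need 1/k < ε, i.e. k > 1/ε.
Take N_0 = 1/ε. If k > N_0 then |1/(k + 3)| ≤ 1/k < ε.

N_0 = 1/ε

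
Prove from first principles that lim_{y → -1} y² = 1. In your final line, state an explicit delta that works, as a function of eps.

delta = min(1, eps/3)

Suppose eps > 0. We seek delta > 0 with 0 < |y + 1| < delta ⇒ |y² − 1| < eps.
Factor: y² − 1 = (y + 1)(y - 1), so |y² − 1| = |y + 1|·|y - 1|.
Restrict delta ≤ 1. Then |y + 1| < 1 gives |y| < 2, so by the triangle inequality |y - 1| ≤ 2 + 1 = 3.
Hence |y² − 1| ≤ 3|y + 1|, which is < eps once |y + 1| < eps/3.
Take delta = min(1, eps/3). If 0 < |y + 1| < delta then both bounds hold and |y² − 1| ≤ 3|y + 1| < 3·(eps/3) = eps.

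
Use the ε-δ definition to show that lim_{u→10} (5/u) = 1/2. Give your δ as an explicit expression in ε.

δ = min(5, 10ε)

Fix ε > 0. We seek δ > 0 such that 0 < |u − 10| < δ implies |5/u − (1/2)| < ε.
|5/u − (1/2)| = 5·|10 − u|/(10·|u|) = 5|u − 10|/(10|u|).
Restrict δ ≤ 5. Then |u − 10| < 5 gives |u| > 5, so 10|u| > 50.
Then |5/u − (1/2)| < 5|u − 10|/50, which is < ε when |u − 10| < 10ε.
Take δ = min(5, 10ε). Then 0 < |u − 10| < δ gives both |u − 10| < 5 and |u − 10| < 10ε, so |5/u − (1/2)| < ε.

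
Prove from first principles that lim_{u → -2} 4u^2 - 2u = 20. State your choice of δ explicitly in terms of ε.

δ = min(1, ε/22)

Let ε > 0 be given. We want δ > 0 such that 0 < |u + 2| < δ implies |(4u^2 - 2u) − 20| < ε.
(4u^2 - 2u) − 20 = 4u^2 - 2u - 20 = (u + 2)(4u - 10).
So |(4u^2 - 2u) − 20| = |u + 2|·|4u - 10|.
Require δ ≤ 1. Then |u + 2| < 1 gives |u| < 3, and by the triangle inequality |4u - 10| ≤ 4·3 + 10 = 22.
Hence |(4u^2 - 2u) − 20| ≤ 22|u + 2| < ε provided |u + 2| < ε/22.
Choosing δ = min(1, ε/22) ensures both conditions, hence |(4u^2 - 2u) − 20| < ε.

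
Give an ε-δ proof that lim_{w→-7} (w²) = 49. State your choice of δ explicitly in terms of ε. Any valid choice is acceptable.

δ = min(1, ε/15)

Let ε > 0 be given. We seek δ > 0 with 0 < |w + 7| < δ ⇒ |w² − 49| < ε.
Factor: w² − 49 = (w + 7)(w - 7), so |w² − 49| = |w + 7|·|w - 7|.
Impose δ ≤ 1 so that |w| < 8; then |w - 7| ≤ 15.
Hence |w² − 49| ≤ 15|w + 7|, which is < ε once |w + 7| < ε/15.
Take δ = min(1, ε/15). If 0 < |w + 7| < δ then both bounds hold and |w² − 49| ≤ 15|w + 7| < 15·(ε/15) = ε.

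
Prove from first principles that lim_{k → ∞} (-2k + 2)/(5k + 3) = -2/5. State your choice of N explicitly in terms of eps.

N = (16/25)/eps

Suppose eps > 0. For k ≥ 1, |(-2k + 2)/(5k + 3) + 2/5| = |16|/(5(5k + 3)) = 16/(5(5k + 3)).
Since 5k + 3 ≥ 5k for k ≥ 1, this is ≤ 16/(5·5k) = (16/25)/k.
So |(-2k + 2)/(5k + 3) + 2/5| < eps whenever k > (16/25)/eps.
Take N = (16/25)/eps. If k > N then |(-2k + 2)/(5k + 3) + 2/5| ≤ (16/25)/k < eps.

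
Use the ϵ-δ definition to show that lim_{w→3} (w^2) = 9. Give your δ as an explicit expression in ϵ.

δ = min(2, ϵ/8)

Let ϵ > 0. We seek δ > 0 with 0 < |w − 3| < δ ⇒ |w^2 − 9| < ϵ.
Factor: w^2 − 9 = (w − 3)(w + 3), so |w^2 − 9| = |w − 3|·|w + 3|.
Restrict δ ≤ 2. Then |w − 3| < 2 gives |w| < 5, so by the triangle inequality |w + 3| ≤ 5 + 3 = 8.
Hence |w^2 − 9| ≤ 8|w − 3|, which is < ϵ once |w − 3| < ϵ/8.
Take δ = min(2, ϵ/8). If 0 < |w − 3| < δ then both bounds hold and |w^2 − 9| ≤ 8|w − 3| < 8·(ϵ/8) = ϵ.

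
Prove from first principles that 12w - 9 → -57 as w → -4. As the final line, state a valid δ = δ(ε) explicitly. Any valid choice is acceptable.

Fix ε > 0. We need δ > 0 so that 0 < |w + 4| < δ implies |(12w - 9) + 57| < ε.
|(12w - 9) + 57| = |12w + 48| = 12|w + 4|.
Thus it suffices that |w + 4| < ε/12.
Choosing δ = ε/12 gives |(12w - 9) + 57| = 12|w + 4| < ε whenever |w + 4| < δ.

δ = ε/12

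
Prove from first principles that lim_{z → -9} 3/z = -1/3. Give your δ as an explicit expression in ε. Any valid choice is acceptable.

δ = min(9/2, (27/2)ε)

Let ε > 0. We seek δ > 0 such that 0 < |z + 9| < δ implies |3/z + 1/3| < ε.
|3/z + 1/3| = 3·|-9 − z|/(9·|z|) = 3|z + 9|/(9|z|).
Require δ ≤ 9/2 so that |z| > 9 − 9/2 = 9/2, hence 9|z| > 81/2.
Then |3/z + 1/3| < 3|z + 9|/(81/2), which is < ε when |z + 9| < (27/2)ε.
Take δ = min(9/2, (27/2)ε). Then 0 < |z + 9| < δ gives both |z + 9| < 9/2 and |z + 9| < (27/2)ε, so |3/z + 1/3| < ε.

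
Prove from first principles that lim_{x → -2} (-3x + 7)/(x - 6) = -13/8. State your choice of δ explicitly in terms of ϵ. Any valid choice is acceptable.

Let ϵ > 0 be given. We want δ > 0 with 0 < |x + 2| < δ ⇒ |(-3x + 7)/(x - 6) + 13/8| < ϵ.
Combining over a common denominator, (-3x + 7)/(x - 6) + 13/8 = [(-3x + 7)·(-8) − 13·(x - 6)] / [(-8)·(x - 6)] = 11(x + 2) / ((-8)(x - 6)).
So |(-3x + 7)/(x - 6) + 13/8| = 11|x + 2| / (8·|x − 6|).
Restrict δ ≤ 4. Then |x + 2| < 4 gives |x − 6| = |(x + 2) + (-8)| ≥ 8 − 4 = 4.
Hence |(-3x + 7)/(x - 6) + 13/8| < 11|x + 2|/(8·4) = (11/32)|x + 2|, which is < ϵ once |x + 2| < (32/11)ϵ.
Take δ = min(4, (32/11)ϵ). Then 0 < |x + 2| < δ forces both bounds, so |(-3x + 7)/(x - 6) + 13/8| < ϵ.

δ = min(4, (32/11)ϵ)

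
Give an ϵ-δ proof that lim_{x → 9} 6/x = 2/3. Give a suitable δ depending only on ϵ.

Fix ϵ > 0. We seek δ > 0 such that 0 < |x − 9| < δ implies |6/x − (2/3)| < ϵ.
|6/x − (2/3)| = 6·|9 − x|/(9·|x|) = 6|x − 9|/(9|x|).
Restrict δ ≤ 9/2. Then |x − 9| < 9/2 gives |x| > 9/2, so 9|x| > 81/2.
Then |6/x − (2/3)| < 6|x − 9|/(81/2), which is < ϵ when |x − 9| < (27/4)ϵ.
Take δ = min(9/2, (27/4)ϵ). Then 0 < |x − 9| < δ gives both |x − 9| < 9/2 and |x − 9| < (27/4)ϵ, so |6/x − (2/3)| < ϵ.

δ = min(9/2, (27/4)ϵ)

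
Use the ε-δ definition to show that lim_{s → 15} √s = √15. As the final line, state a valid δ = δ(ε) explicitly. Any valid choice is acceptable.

Suppose ε > 0. We want δ > 0 such that 0 < |s − 15| < δ implies |√s − √15| < ε.
Rationalise: √s − √15 = (s − 15)/(√s + √15), so |√s − √15| = |s − 15|/(√s + √15).
Restrict δ ≤ 15 so that |s − 15| < 15 forces s > 0, and then √s + √15 > √15.
Hence |√s − √15| < |s − 15|/√15, which is < ε once |s − 15| < √15·ε.
Take δ = min(15, √15·ε). If 0 < |s − 15| < δ then s > 0 and |√s − √15| < |s − 15|/√15 < ε.

δ = min(15, √15·ε)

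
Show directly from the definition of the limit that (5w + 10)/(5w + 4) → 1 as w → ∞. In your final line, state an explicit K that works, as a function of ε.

Suppose ε > 0. We seek K > 0 such that w > K implies |(5w + 10)/(5w + 4) − 1| < ε.
(5w + 10)/(5w + 4) − 1 = (5(5w + 10) − 5(5w + 4)) / (5(5w + 4)) = 30/(5(5w + 4)).
For w > 0 we have 5w + 4 > 5w, so |(5w + 10)/(5w + 4) − 1| = 30/(5(5w + 4)) < 30/(5·5w) = (6/5)/w.
Thus |(5w + 10)/(5w + 4) − 1| < ε whenever w > (6/5)/ε.
Take K = (6/5)/ε. If w > K then |(5w + 10)/(5w + 4) − 1| < (6/5)/w < ε.

K = (6/5)/ε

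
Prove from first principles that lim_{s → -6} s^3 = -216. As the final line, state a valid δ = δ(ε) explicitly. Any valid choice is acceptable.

Let ε > 0. We seek δ > 0 with 0 < |s + 6| < δ ⇒ |s^3 + 216| < ε.
Factor: s^3 + 216 = (s + 6)(s^2 - 6s + 36), so |s^3 + 216| = |s + 6|·|s^2 - 6s + 36|.
Restrict δ ≤ 1. Then |s + 6| < 1 gives |s| < 7, so by the triangle inequality |s^2 - 6s + 36| ≤ 7^2 + 6·7 + 36 = 127.
Hence |s^3 + 216| ≤ 127|s + 6|, which is < ε once |s + 6| < ε/127.
Take δ = min(1, ε/127). If 0 < |s + 6| < δ then both bounds hold and |s^3 + 216| ≤ 127|s + 6| < 127·(ε/127) = ε.

δ = min(1, ε/127)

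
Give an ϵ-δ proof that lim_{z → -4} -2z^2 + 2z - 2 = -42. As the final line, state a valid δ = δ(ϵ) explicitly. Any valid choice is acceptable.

δ = min(1, ϵ/20)

Fix ϵ > 0. We want δ > 0 such that 0 < |z + 4| < δ implies |(-2z^2 + 2z - 2) + 42| < ϵ.
(-2z^2 + 2z - 2) + 42 = -2z^2 + 2z + 40 = (z + 4)(-2z + 10).
So |(-2z^2 + 2z - 2) + 42| = |z + 4|·|-2z + 10|.
Assume first that |z + 4| < 1, so |z| < 5. Then |-2z + 10| ≤ 2·5 + 10 = 20.
Hence |(-2z^2 + 2z - 2) + 42| ≤ 20|z + 4| < ϵ provided |z + 4| < ϵ/20.
Choosing δ = min(1, ϵ/20) ensures both conditions, hence |(-2z^2 + 2z - 2) + 42| < ϵ.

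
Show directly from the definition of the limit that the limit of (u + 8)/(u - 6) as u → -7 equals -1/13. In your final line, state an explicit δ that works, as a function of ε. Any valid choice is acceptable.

Suppose ε > 0. We want δ > 0 with 0 < |u + 7| < δ ⇒ |(u + 8)/(u - 6) + 1/13| < ε.
Combining over a common denominator, (u + 8)/(u - 6) + 1/13 = [(u + 8)·(-13) − 1·(u - 6)] / [(-13)·(u - 6)] = -14(u + 7) / ((-13)(u - 6)).
So |(u + 8)/(u - 6) + 1/13| = 14|u + 7| / (13·|u − 6|).
Restrict δ ≤ 13/2. Then |u + 7| < 13/2 gives |u − 6| = |(u + 7) + (-13)| ≥ 13 − 13/2 = 13/2.
Hence |(u + 8)/(u - 6) + 1/13| < 14|u + 7|/(13·(13/2)) = (28/169)|u + 7|, which is < ε once |u + 7| < (169/28)ε.
Take δ = min(13/2, (169/28)ε). Then 0 < |u + 7| < δ forces both bounds, so |(u + 8)/(u - 6) + 1/13| < ε.

δ = min(13/2, (169/28)ε)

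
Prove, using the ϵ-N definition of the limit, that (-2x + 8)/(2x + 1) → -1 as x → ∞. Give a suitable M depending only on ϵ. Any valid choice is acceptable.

M = (9/2)/ϵ

Fix ϵ > 0. We seek M > 0 such that x > M implies |(-2x + 8)/(2x + 1) + 1| < ϵ.
(-2x + 8)/(2x + 1) + 1 = (2(-2x + 8) − (-2)(2x + 1)) / (2(2x + 1)) = 18/(2(2x + 1)).
For x > 0 we have 2x + 1 > 2x, so |(-2x + 8)/(2x + 1) + 1| = 18/(2(2x + 1)) < 18/(2·2x) = (9/2)/x.
Thus |(-2x + 8)/(2x + 1) + 1| < ϵ whenever x > (9/2)/ϵ.
Take M = (9/2)/ϵ. If x > M then |(-2x + 8)/(2x + 1) + 1| < (9/2)/x < ϵ.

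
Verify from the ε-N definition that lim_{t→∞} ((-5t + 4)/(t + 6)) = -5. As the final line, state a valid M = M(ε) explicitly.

M = 34/ε

Let ε > 0. We seek M > 0 such that t > M implies |(-5t + 4)/(t + 6) + 5| < ε.
(-5t + 4)/(t + 6) + 5 = ((-5t + 4) − (-5)(t + 6)) / ((t + 6)) = 34/((t + 6)).
For t > 0 we have t + 6 > t, so |(-5t + 4)/(t + 6) + 5| = 34/((t + 6)) < 34/(t) = 34/t.
Thus |(-5t + 4)/(t + 6) + 5| < ε whenever t > 34/ε.
Take M = 34/ε. If t > M then |(-5t + 4)/(t + 6) + 5| < 34/t < ε.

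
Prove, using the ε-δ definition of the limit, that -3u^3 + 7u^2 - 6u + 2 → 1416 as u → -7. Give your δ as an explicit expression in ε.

Let ε > 0. We want δ > 0 such that 0 < |u + 7| < δ implies |(-3u^3 + 7u^2 - 6u + 2) − 1416| < ε.
(-3u^3 + 7u^2 - 6u + 2) − 1416 = -3u^3 + 7u^2 - 6u - 1414 = (u + 7)(-3u^2 + 28u - 202).
So |(-3u^3 + 7u^2 - 6u + 2) − 1416| = |u + 7|·|-3u^2 + 28u - 202|.
Require δ ≤ 1. Then |u + 7| < 1 gives |u| < 8, and by the triangle inequality |-3u^2 + 28u - 202| ≤ 3·8^2 + 28·8 + 202 = 618.
Hence |(-3u^3 + 7u^2 - 6u + 2) − 1416| ≤ 618|u + 7| < ε provided |u + 7| < ε/618.
Choosing δ = min(1, ε/618) ensures both conditions, hence |(-3u^3 + 7u^2 - 6u + 2) − 1416| < ε.

δ = min(1, ε/618)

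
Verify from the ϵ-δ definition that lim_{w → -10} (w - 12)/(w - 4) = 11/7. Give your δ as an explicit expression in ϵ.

δ = min(7, (49/4)ϵ)

Let ϵ > 0. We want δ > 0 with 0 < |w + 10| < δ ⇒ |(w - 12)/(w - 4) − (11/7)| < ϵ.
Combining over a common denominator, (w - 12)/(w - 4) − (11/7) = [(w - 12)·(-14) − (-22)·(w - 4)] / [(-14)·(w - 4)] = 8(w + 10) / ((-14)(w - 4)).
So |(w - 12)/(w - 4) − (11/7)| = 8|w + 10| / (14·|w − 4|).
Restrict δ ≤ 7. Then |w + 10| < 7 gives |w − 4| = |(w + 10) + (-14)| ≥ 14 − 7 = 7.
Hence |(w - 12)/(w - 4) − (11/7)| < 8|w + 10|/(14·7) = (4/49)|w + 10|, which is < ϵ once |w + 10| < (49/4)ϵ.
Take δ = min(7, (49/4)ϵ). Then 0 < |w + 10| < δ forces both bounds, so |(w - 12)/(w - 4) − (11/7)| < ϵ.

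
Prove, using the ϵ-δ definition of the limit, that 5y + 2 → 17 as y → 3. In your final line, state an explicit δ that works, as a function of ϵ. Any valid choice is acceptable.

Suppose ϵ > 0. We need δ > 0 so that 0 < |y − 3| < δ implies |(5y + 2) − 17| < ϵ.
|(5y + 2) − 17| = |5y - 15| = 5|y − 3|.
So 5|y − 3| < ϵ exactly when |y − 3| < ϵ/5.
Take δ = ϵ/5. If 0 < |y − 3| < δ then |(5y + 2) − 17| = 5|y − 3| < 5·(ϵ/5) = ϵ.

δ = ϵ/5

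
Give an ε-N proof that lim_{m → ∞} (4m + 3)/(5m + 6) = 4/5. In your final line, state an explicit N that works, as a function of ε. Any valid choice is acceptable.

N = (9/25)/ε

Let ε > 0. For m ≥ 1, |(4m + 3)/(5m + 6) − (4/5)| = |-9|/(5(5m + 6)) = 9/(5(5m + 6)).
Since 5m + 6 ≥ 5m for m ≥ 1, this is ≤ 9/(5·5m) = (9/25)/m.
So |(4m + 3)/(5m + 6) − (4/5)| < ε whenever m > (9/25)/ε.
Take N = (9/25)/ε. If m > N then |(4m + 3)/(5m + 6) − (4/5)| ≤ (9/25)/m < ε.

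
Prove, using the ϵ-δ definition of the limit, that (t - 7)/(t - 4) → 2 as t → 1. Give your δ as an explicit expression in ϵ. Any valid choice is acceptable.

δ = min(3/2, (3/2)ϵ)

Let ϵ > 0 be given. We want δ > 0 with 0 < |t − 1| < δ ⇒ |(t - 7)/(t - 4) − 2| < ϵ.
Combining over a common denominator, (t - 7)/(t - 4) − 2 = [(t - 7)·(-3) − (-6)·(t - 4)] / [(-3)·(t - 4)] = 3(t − 1) / ((-3)(t - 4)).
So |(t - 7)/(t - 4) − 2| = 3|t − 1| / (3·|t − 4|).
Restrict δ ≤ 3/2. Then |t − 1| < 3/2 gives |t − 4| = |(t − 1) + (-3)| ≥ 3 − 3/2 = 3/2.
Hence |(t - 7)/(t - 4) − 2| < 3|t − 1|/(3·(3/2)) = (2/3)|t − 1|, which is < ϵ once |t − 1| < (3/2)ϵ.
Take δ = min(3/2, (3/2)ϵ). Then 0 < |t − 1| < δ forces both bounds, so |(t - 7)/(t - 4) − 2| < ϵ.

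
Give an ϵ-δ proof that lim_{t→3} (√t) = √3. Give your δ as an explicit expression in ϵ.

Suppose ϵ > 0. We want δ > 0 such that 0 < |t − 3| < δ implies |√t − √3| < ϵ.
Multiplying by the conjugate, |√t − √3| = |t − 3|/(√t + √3).
Restrict δ ≤ 3 so that |t − 3| < 3 forces t > 0, and then √t + √3 > √3.
Hence |√t − √3| < |t − 3|/√3, which is < ϵ once |t − 3| < √3·ϵ.
Take δ = min(3, √3·ϵ). If 0 < |t − 3| < δ then t > 0 and |√t − √3| < |t − 3|/√3 < ϵ.

δ = min(3, √3·ϵ)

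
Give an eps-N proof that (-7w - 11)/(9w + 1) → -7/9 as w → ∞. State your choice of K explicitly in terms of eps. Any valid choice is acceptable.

Fix eps > 0. We seek K > 0 such that w > K implies |(-7w - 11)/(9w + 1) + 7/9| < eps.
(-7w - 11)/(9w + 1) + 7/9 = (9(-7w - 11) − (-7)(9w + 1)) / (9(9w + 1)) = -92/(9(9w + 1)).
For w > 0 we have 9w + 1 > 9w, so |(-7w - 11)/(9w + 1) + 7/9| = 92/(9(9w + 1)) < 92/(9·9w) = (92/81)/w.
Thus |(-7w - 11)/(9w + 1) + 7/9| < eps whenever w > (92/81)/eps.
Take K = (92/81)/eps. If w > K then |(-7w - 11)/(9w + 1) + 7/9| < (92/81)/w < eps.

K = (92/81)/eps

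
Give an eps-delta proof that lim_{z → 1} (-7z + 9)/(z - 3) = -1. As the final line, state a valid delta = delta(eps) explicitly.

Let eps > 0 be given. We want delta > 0 with 0 < |z − 1| < delta ⇒ |(-7z + 9)/(z - 3) + 1| < eps.
Combining over a common denominator, (-7z + 9)/(z - 3) + 1 = [(-7z + 9)·(-2) − 2·(z - 3)] / [(-2)·(z - 3)] = 12(z − 1) / ((-2)(z - 3)).
So |(-7z + 9)/(z - 3) + 1| = 12|z − 1| / (2·|z − 3|).
Require delta ≤ 1, so |z − 3| ≥ |-2| − |z − 1| > 2 − 1 = 1.
Hence |(-7z + 9)/(z - 3) + 1| < 12|z − 1|/(2·1) = 6|z − 1|, which is < eps once |z − 1| < (1/6)eps.
Take delta = min(1, (1/6)eps). Then 0 < |z − 1| < delta forces both bounds, so |(-7z + 9)/(z - 3) + 1| < eps.

delta = min(1, (1/6)eps)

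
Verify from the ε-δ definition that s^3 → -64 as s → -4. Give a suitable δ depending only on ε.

δ = min(2, ε/76)

Let ε > 0. We seek δ > 0 with 0 < |s + 4| < δ ⇒ |s^3 + 64| < ε.
Factor: s^3 + 64 = (s + 4)(s^2 - 4s + 16), so |s^3 + 64| = |s + 4|·|s^2 - 4s + 16|.
Impose δ ≤ 2 so that |s| < 6; then |s^2 - 4s + 16| ≤ 76.
Hence |s^3 + 64| ≤ 76|s + 4|, which is < ε once |s + 4| < ε/76.
Take δ = min(2, ε/76). If 0 < |s + 4| < δ then both bounds hold and |s^3 + 64| ≤ 76|s + 4| < 76·(ε/76) = ε.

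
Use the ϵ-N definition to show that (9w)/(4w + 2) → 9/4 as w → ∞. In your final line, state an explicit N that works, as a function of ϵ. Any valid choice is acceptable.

N = (9/8)/ϵ

Let ϵ > 0 be given. We seek N > 0 such that w > N implies |(9w)/(4w + 2) − (9/4)| < ϵ.
(9w)/(4w + 2) − (9/4) = (4(9w) − 9(4w + 2)) / (4(4w + 2)) = -18/(4(4w + 2)).
For w > 0 we have 4w + 2 > 4w, so |(9w)/(4w + 2) − (9/4)| = 18/(4(4w + 2)) < 18/(4·4w) = (9/8)/w.
Thus |(9w)/(4w + 2) − (9/4)| < ϵ whenever w > (9/8)/ϵ.
Take N = (9/8)/ϵ. If w > N then |(9w)/(4w + 2) − (9/4)| < (9/8)/w < ϵ.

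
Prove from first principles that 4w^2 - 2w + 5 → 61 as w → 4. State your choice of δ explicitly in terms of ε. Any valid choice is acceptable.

Let ε > 0. We want δ > 0 such that 0 < |w − 4| < δ implies |(4w^2 - 2w + 5) − 61| < ε.
(4w^2 - 2w + 5) − 61 = 4w^2 - 2w - 56 = (w − 4)(4w + 14).
So |(4w^2 - 2w + 5) − 61| = |w − 4|·|4w + 14|.
Assume first that |w − 4| < 1, so |w| < 5. Then |4w + 14| ≤ 4·5 + 14 = 34.
Hence |(4w^2 - 2w + 5) − 61| ≤ 34|w − 4| < ε provided |w − 4| < ε/34.
Take δ = min(1, ε/34). Then 0 < |w − 4| < δ gives both |w − 4| < 1 and |w − 4| < ε/34, so |(4w^2 - 2w + 5) − 61| < ε.

δ = min(1, ε/34)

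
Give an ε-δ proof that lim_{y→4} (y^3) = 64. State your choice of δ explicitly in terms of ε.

Let ε > 0. We seek δ > 0 with 0 < |y − 4| < δ ⇒ |y^3 − 64| < ε.
Factor: y^3 − 64 = (y − 4)(y^2 + 4y + 16), so |y^3 − 64| = |y − 4|·|y^2 + 4y + 16|.
Restrict δ ≤ 2. Then |y − 4| < 2 gives |y| < 6, so by the triangle inequality |y^2 + 4y + 16| ≤ 6^2 + 4·6 + 16 = 76.
Hence |y^3 − 64| ≤ 76|y − 4|, which is < ε once |y − 4| < ε/76.
Take δ = min(2, ε/76). If 0 < |y − 4| < δ then both bounds hold and |y^3 − 64| ≤ 76|y − 4| < 76·(ε/76) = ε.

δ = min(2, ε/76)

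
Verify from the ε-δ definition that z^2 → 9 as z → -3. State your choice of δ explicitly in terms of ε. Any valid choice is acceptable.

Let ε > 0. We seek δ > 0 with 0 < |z + 3| < δ ⇒ |z^2 − 9| < ε.
Factor: z^2 − 9 = (z + 3)(z - 3), so |z^2 − 9| = |z + 3|·|z - 3|.
Impose δ ≤ 1 so that |z| < 4; then |z - 3| ≤ 7.
Hence |z^2 − 9| ≤ 7|z + 3|, which is < ε once |z + 3| < ε/7.
Take δ = min(1, ε/7). If 0 < |z + 3| < δ then both bounds hold and |z^2 − 9| ≤ 7|z + 3| < 7·(ε/7) = ε.

δ = min(1, ε/7)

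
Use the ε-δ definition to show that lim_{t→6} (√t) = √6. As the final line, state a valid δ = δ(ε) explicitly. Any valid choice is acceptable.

δ = min(6, √6·ε)

Suppose ε > 0. We want δ > 0 such that 0 < |t − 6| < δ implies |√t − √6| < ε.
Rationalise: √t − √6 = (t − 6)/(√t + √6), so |√t − √6| = |t − 6|/(√t + √6).
Restrict δ ≤ 6 so that |t − 6| < 6 forces t > 0, and then √t + √6 > √6.
Hence |√t − √6| < |t − 6|/√6, which is < ε once |t − 6| < √6·ε.
Take δ = min(6, √6·ε). If 0 < |t − 6| < δ then t > 0 and |√t − √6| < |t − 6|/√6 < ε.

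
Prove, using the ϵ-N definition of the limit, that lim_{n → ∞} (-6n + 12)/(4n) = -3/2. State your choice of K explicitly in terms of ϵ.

Fix ϵ > 0. For n ≥ 1, |(-6n + 12)/(4n) + 3/2| = |48|/(4(4n)) = 48/(4(4n)).
Since 4n ≥ 4n for n ≥ 1, this is ≤ 48/(4·4n) = 3/n.
So |(-6n + 12)/(4n) + 3/2| < ϵ whenever n > 3/ϵ.
Take K = 3/ϵ. If n > K then |(-6n + 12)/(4n) + 3/2| ≤ 3/n < ϵ.

K = 3/ϵ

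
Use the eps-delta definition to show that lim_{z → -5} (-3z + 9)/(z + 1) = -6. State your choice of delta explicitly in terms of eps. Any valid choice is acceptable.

Fix eps > 0. We want delta > 0 with 0 < |z + 5| < delta ⇒ |(-3z + 9)/(z + 1) + 6| < eps.
Combining over a common denominator, (-3z + 9)/(z + 1) + 6 = [(-3z + 9)·(-4) − 24·(z + 1)] / [(-4)·(z + 1)] = -12(z + 5) / ((-4)(z + 1)).
So |(-3z + 9)/(z + 1) + 6| = 12|z + 5| / (4·|z + 1|).
Require delta ≤ 2, so |z + 1| ≥ |-4| − |z + 5| > 4 − 2 = 2.
Hence |(-3z + 9)/(z + 1) + 6| < 12|z + 5|/(4·2) = (3/2)|z + 5|, which is < eps once |z + 5| < (2/3)eps.
Take delta = min(2, (2/3)eps). Then 0 < |z + 5| < delta forces both bounds, so |(-3z + 9)/(z + 1) + 6| < eps.

delta = min(2, (2/3)eps)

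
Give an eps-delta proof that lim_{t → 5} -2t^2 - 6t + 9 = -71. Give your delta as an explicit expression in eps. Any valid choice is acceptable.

Suppose eps > 0. We want delta > 0 such that 0 < |t − 5| < delta implies |(-2t^2 - 6t + 9) + 71| < eps.
(-2t^2 - 6t + 9) + 71 = -2t^2 - 6t + 80 = (t − 5)(-2t - 16).
So |(-2t^2 - 6t + 9) + 71| = |t − 5|·|-2t - 16|.
Require delta ≤ 1. Then |t − 5| < 1 gives |t| < 6, and by the triangle inequality |-2t - 16| ≤ 2·6 + 16 = 28.
Hence |(-2t^2 - 6t + 9) + 71| ≤ 28|t − 5| < eps provided |t − 5| < eps/28.
Choosing delta = min(1, eps/28) ensures both conditions, hence |(-2t^2 - 6t + 9) + 71| < eps.

delta = min(1, eps/28)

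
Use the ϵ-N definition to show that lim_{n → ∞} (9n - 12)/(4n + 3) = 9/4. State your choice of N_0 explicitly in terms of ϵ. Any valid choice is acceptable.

N_0 = (75/16)/ϵ

Fix ϵ > 0. For n ≥ 1, |(9n - 12)/(4n + 3) − (9/4)| = |-75|/(4(4n + 3)) = 75/(4(4n + 3)).
Since 4n + 3 ≥ 4n for n ≥ 1, this is ≤ 75/(4·4n) = (75/16)/n.
So |(9n - 12)/(4n + 3) − (9/4)| < ϵ whenever n > (75/16)/ϵ.
Take N_0 = (75/16)/ϵ. If n > N_0 then |(9n - 12)/(4n + 3) − (9/4)| ≤ (75/16)/n < ϵ.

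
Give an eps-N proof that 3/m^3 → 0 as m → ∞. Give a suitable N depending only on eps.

Suppose eps > 0. For m ≥ 1, |3/m^3 − 0| = 3/m^3.
3/m^3 < eps ⇔ m^3 > 3/eps ⇔ m > (3/eps)^{1/3}.
Take N = (3/eps)^{1/3}. Then m > N implies 3/m^3 < eps.

N = (3/eps)^{1/3}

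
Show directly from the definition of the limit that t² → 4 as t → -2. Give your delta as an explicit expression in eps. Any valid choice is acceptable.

Fix eps > 0. We seek delta > 0 with 0 < |t + 2| < delta ⇒ |t² − 4| < eps.
Factor: t² − 4 = (t + 2)(t - 2), so |t² − 4| = |t + 2|·|t - 2|.
Restrict delta ≤ 1. Then |t + 2| < 1 gives |t| < 3, so by the triangle inequality |t - 2| ≤ 3 + 2 = 5.
Hence |t² − 4| ≤ 5|t + 2|, which is < eps once |t + 2| < eps/5.
Take delta = min(1, eps/5). If 0 < |t + 2| < delta then both bounds hold and |t² − 4| ≤ 5|t + 2| < 5·(eps/5) = eps.

delta = min(1, eps/5)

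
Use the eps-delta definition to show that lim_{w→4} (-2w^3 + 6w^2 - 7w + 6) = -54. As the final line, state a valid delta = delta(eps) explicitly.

Let eps > 0. We want delta > 0 such that 0 < |w − 4| < delta implies |(-2w^3 + 6w^2 - 7w + 6) + 54| < eps.
(-2w^3 + 6w^2 - 7w + 6) + 54 = -2w^3 + 6w^2 - 7w + 60 = (w − 4)(-2w^2 - 2w - 15).
So |(-2w^3 + 6w^2 - 7w + 6) + 54| = |w − 4|·|-2w^2 - 2w - 15|.
Assume first that |w − 4| < 1, so |w| < 5. Then |-2w^2 - 2w - 15| ≤ 2·5^2 + 2·5 + 15 = 75.
Hence |(-2w^3 + 6w^2 - 7w + 6) + 54| ≤ 75|w − 4| < eps provided |w − 4| < eps/75.
Choosing delta = min(1, eps/75) ensures both conditions, hence |(-2w^3 + 6w^2 - 7w + 6) + 54| < eps.

delta = min(1, eps/75)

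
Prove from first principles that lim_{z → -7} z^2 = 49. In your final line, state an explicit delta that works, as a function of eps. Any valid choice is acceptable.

Let eps > 0 be given. We seek delta > 0 with 0 < |z + 7| < delta ⇒ |z^2 − 49| < eps.
Factor: z^2 − 49 = (z + 7)(z - 7), so |z^2 − 49| = |z + 7|·|z - 7|.
Impose delta ≤ 2 so that |z| < 9; then |z - 7| ≤ 16.
Hence |z^2 − 49| ≤ 16|z + 7|, which is < eps once |z + 7| < eps/16.
Take delta = min(2, eps/16). If 0 < |z + 7| < delta then both bounds hold and |z^2 − 49| ≤ 16|z + 7| < 16·(eps/16) = eps.

delta = min(2, eps/16)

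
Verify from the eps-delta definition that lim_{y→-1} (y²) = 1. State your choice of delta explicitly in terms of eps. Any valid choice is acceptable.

delta = min(1, eps/3)

Let eps > 0. We seek delta > 0 with 0 < |y + 1| < delta ⇒ |y² − 1| < eps.
Factor: y² − 1 = (y + 1)(y - 1), so |y² − 1| = |y + 1|·|y - 1|.
Restrict delta ≤ 1. Then |y + 1| < 1 gives |y| < 2, so by the triangle inequality |y - 1| ≤ 2 + 1 = 3.
Hence |y² − 1| ≤ 3|y + 1|, which is < eps once |y + 1| < eps/3.
Take delta = min(1, eps/3). If 0 < |y + 1| < delta then both bounds hold and |y² − 1| ≤ 3|y + 1| < 3·(eps/3) = eps.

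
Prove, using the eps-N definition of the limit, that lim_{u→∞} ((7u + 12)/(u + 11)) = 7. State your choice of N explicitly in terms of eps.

Fix eps > 0. We seek N > 0 such that u > N implies |(7u + 12)/(u + 11) − 7| < eps.
(7u + 12)/(u + 11) − 7 = ((7u + 12) − 7(u + 11)) / ((u + 11)) = -65/((u + 11)).
For u > 0 we have u + 11 > u, so |(7u + 12)/(u + 11) − 7| = 65/((u + 11)) < 65/(u) = 65/u.
Thus |(7u + 12)/(u + 11) − 7| < eps whenever u > 65/eps.
Take N = 65/eps. If u > N then |(7u + 12)/(u + 11) − 7| < 65/u < eps.

N = 65/eps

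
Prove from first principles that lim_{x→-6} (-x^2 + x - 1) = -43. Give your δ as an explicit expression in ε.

δ = min(1, ε/14)

Let ε > 0 be given. We want δ > 0 such that 0 < |x + 6| < δ implies |(-x^2 + x - 1) + 43| < ε.
(-x^2 + x - 1) + 43 = -x^2 + x + 42 = (x + 6)(-x + 7).
So |(-x^2 + x - 1) + 43| = |x + 6|·|-x + 7|.
Require δ ≤ 1. Then |x + 6| < 1 gives |x| < 7, and by the triangle inequality |-x + 7| ≤ 7 + 7 = 14.
Hence |(-x^2 + x - 1) + 43| ≤ 14|x + 6| < ε provided |x + 6| < ε/14.
Take δ = min(1, ε/14). Then 0 < |x + 6| < δ gives both |x + 6| < 1 and |x + 6| < ε/14, so |(-x^2 + x - 1) + 43| < ε.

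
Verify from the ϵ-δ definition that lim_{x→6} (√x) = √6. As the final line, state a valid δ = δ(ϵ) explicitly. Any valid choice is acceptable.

δ = min(6, √6·ϵ)

Suppose ϵ > 0. We want δ > 0 such that 0 < |x − 6| < δ implies |√x − √6| < ϵ.
Multiplying by the conjugate, |√x − √6| = |x − 6|/(√x + √6).
Restrict δ ≤ 6 so that |x − 6| < 6 forces x > 0, and then √x + √6 > √6.
Hence |√x − √6| < |x − 6|/√6, which is < ϵ once |x − 6| < √6·ϵ.
Take δ = min(6, √6·ϵ). If 0 < |x − 6| < δ then x > 0 and |√x − √6| < |x − 6|/√6 < ϵ.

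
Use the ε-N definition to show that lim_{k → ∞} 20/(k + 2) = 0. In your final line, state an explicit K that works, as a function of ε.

K = 20/ε

Let ε > 0 be given. For k ≥ 1, |20/(k + 2) − 0| = 20/(k + 2) ≤ 20/k.
We need 20/k < ε, i.e. k > 20/ε.
Take K = 20/ε. If k > K then |20/(k + 2)| ≤ 20/k < ε.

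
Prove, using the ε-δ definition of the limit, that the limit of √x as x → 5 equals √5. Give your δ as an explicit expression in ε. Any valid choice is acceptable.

Let ε > 0 be given. We want δ > 0 such that 0 < |x − 5| < δ implies |√x − √5| < ε.
Multiplying by the conjugate, |√x − √5| = |x − 5|/(√x + √5).
Restrict δ ≤ 5 so that |x − 5| < 5 forces x > 0, and then √x + √5 > √5.
Hence |√x − √5| < |x − 5|/√5, which is < ε once |x − 5| < √5·ε.
Take δ = min(5, √5·ε). If 0 < |x − 5| < δ then x > 0 and |√x − √5| < |x − 5|/√5 < ε.

δ = min(5, √5·ε)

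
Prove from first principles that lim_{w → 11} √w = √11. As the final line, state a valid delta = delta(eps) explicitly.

Suppose eps > 0. We want delta > 0 such that 0 < |w − 11| < delta implies |√w − √11| < eps.
Multiplying by the conjugate, |√w − √11| = |w − 11|/(√w + √11).
Restrict delta ≤ 11 so that |w − 11| < 11 forces w > 0, and then √w + √11 > √11.
Hence |√w − √11| < |w − 11|/√11, which is < eps once |w − 11| < √11·eps.
Take delta = min(11, √11·eps). If 0 < |w − 11| < delta then w > 0 and |√w − √11| < |w − 11|/√11 < eps.

delta = min(11, √11·eps)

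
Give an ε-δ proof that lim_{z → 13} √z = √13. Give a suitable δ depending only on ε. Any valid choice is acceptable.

Let ε > 0 be given. We want δ > 0 such that 0 < |z − 13| < δ implies |√z − √13| < ε.
Multiplying by the conjugate, |√z − √13| = |z − 13|/(√z + √13).
Restrict δ ≤ 13 so that |z − 13| < 13 forces z > 0, and then √z + √13 > √13.
Hence |√z − √13| < |z − 13|/√13, which is < ε once |z − 13| < √13·ε.
Take δ = min(13, √13·ε). If 0 < |z − 13| < δ then z > 0 and |√z − √13| < |z − 13|/√13 < ε.

δ = min(13, √13·ε)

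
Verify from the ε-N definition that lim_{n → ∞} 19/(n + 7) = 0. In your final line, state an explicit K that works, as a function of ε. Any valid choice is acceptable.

K = 19/ε

Fix ε > 0. For n ≥ 1, |19/(n + 7) − 0| = 19/(n + 7) ≤ 19/n.
We need 19/n < ε, i.e. n > 19/ε.
Take K = 19/ε. If n > K then |19/(n + 7)| ≤ 19/n < ε.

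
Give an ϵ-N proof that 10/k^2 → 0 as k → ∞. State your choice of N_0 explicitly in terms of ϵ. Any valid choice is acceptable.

Suppose ϵ > 0. For k ≥ 1, |10/k^2 − 0| = 10/k^2.
10/k^2 < ϵ ⇔ k^2 > 10/ϵ ⇔ k > (10/ϵ)^{1/2}.
Take N_0 = (10/ϵ)^{1/2}. Then k > N_0 implies 10/k^2 < ϵ.

N_0 = (10/ϵ)^{1/2}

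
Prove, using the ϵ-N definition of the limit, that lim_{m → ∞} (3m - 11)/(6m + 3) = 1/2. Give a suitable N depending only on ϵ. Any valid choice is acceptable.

N = (25/12)/ϵ

Fix ϵ > 0. For m ≥ 1, |(3m - 11)/(6m + 3) − (1/2)| = |-75|/(6(6m + 3)) = 75/(6(6m + 3)).
Since 6m + 3 ≥ 6m for m ≥ 1, this is ≤ 75/(6·6m) = (25/12)/m.
So |(3m - 11)/(6m + 3) − (1/2)| < ϵ whenever m > (25/12)/ϵ.
Take N = (25/12)/ϵ. If m > N then |(3m - 11)/(6m + 3) − (1/2)| ≤ (25/12)/m < ϵ.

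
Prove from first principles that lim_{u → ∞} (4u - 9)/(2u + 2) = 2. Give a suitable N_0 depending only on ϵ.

Suppose ϵ > 0. We seek N_0 > 0 such that u > N_0 implies |(4u - 9)/(2u + 2) − 2| < ϵ.
(4u - 9)/(2u + 2) − 2 = (2(4u - 9) − 4(2u + 2)) / (2(2u + 2)) = -26/(2(2u + 2)).
For u > 0 we have 2u + 2 > 2u, so |(4u - 9)/(2u + 2) − 2| = 26/(2(2u + 2)) < 26/(2·2u) = (13/2)/u.
Thus |(4u - 9)/(2u + 2) − 2| < ϵ whenever u > (13/2)/ϵ.
Take N_0 = (13/2)/ϵ. If u > N_0 then |(4u - 9)/(2u + 2) − 2| < (13/2)/u < ϵ.

N_0 = (13/2)/ϵ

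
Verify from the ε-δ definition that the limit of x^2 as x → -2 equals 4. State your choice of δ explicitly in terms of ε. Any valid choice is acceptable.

δ = min(1, ε/5)

Let ε > 0 be given. We seek δ > 0 with 0 < |x + 2| < δ ⇒ |x^2 − 4| < ε.
Factor: x^2 − 4 = (x + 2)(x - 2), so |x^2 − 4| = |x + 2|·|x - 2|.
Restrict δ ≤ 1. Then |x + 2| < 1 gives |x| < 3, so by the triangle inequality |x - 2| ≤ 3 + 2 = 5.
Hence |x^2 − 4| ≤ 5|x + 2|, which is < ε once |x + 2| < ε/5.
Take δ = min(1, ε/5). If 0 < |x + 2| < δ then both bounds hold and |x^2 − 4| ≤ 5|x + 2| < 5·(ε/5) = ε.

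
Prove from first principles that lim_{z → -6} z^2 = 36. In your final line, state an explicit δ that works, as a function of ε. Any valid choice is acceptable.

δ = min(2, ε/14)

Fix ε > 0. We seek δ > 0 with 0 < |z + 6| < δ ⇒ |z^2 − 36| < ε.
Factor: z^2 − 36 = (z + 6)(z - 6), so |z^2 − 36| = |z + 6|·|z - 6|.
Impose δ ≤ 2 so that |z| < 8; then |z - 6| ≤ 14.
Hence |z^2 − 36| ≤ 14|z + 6|, which is < ε once |z + 6| < ε/14.
Take δ = min(2, ε/14). If 0 < |z + 6| < δ then both bounds hold and |z^2 − 36| ≤ 14|z + 6| < 14·(ε/14) = ε.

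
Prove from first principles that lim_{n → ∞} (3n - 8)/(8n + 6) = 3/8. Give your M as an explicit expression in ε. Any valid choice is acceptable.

M = (41/32)/ε

Suppose ε > 0. For n ≥ 1, |(3n - 8)/(8n + 6) − (3/8)| = |-82|/(8(8n + 6)) = 82/(8(8n + 6)).
Since 8n + 6 ≥ 8n for n ≥ 1, this is ≤ 82/(8·8n) = (41/32)/n.
So |(3n - 8)/(8n + 6) − (3/8)| < ε whenever n > (41/32)/ε.
Take M = (41/32)/ε. If n > M then |(3n - 8)/(8n + 6) − (3/8)| ≤ (41/32)/n < ε.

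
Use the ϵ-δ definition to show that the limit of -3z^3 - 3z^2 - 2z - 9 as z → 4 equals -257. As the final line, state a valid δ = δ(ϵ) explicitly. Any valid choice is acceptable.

δ = min(1, ϵ/212)

Let ϵ > 0 be given. We want δ > 0 such that 0 < |z − 4| < δ implies |(-3z^3 - 3z^2 - 2z - 9) + 257| < ϵ.
(-3z^3 - 3z^2 - 2z - 9) + 257 = -3z^3 - 3z^2 - 2z + 248 = (z − 4)(-3z^2 - 15z - 62).
So |(-3z^3 - 3z^2 - 2z - 9) + 257| = |z − 4|·|-3z^2 - 15z - 62|.
Assume first that |z − 4| < 1, so |z| < 5. Then |-3z^2 - 15z - 62| ≤ 3·5^2 + 15·5 + 62 = 212.
Hence |(-3z^3 - 3z^2 - 2z - 9) + 257| ≤ 212|z − 4| < ϵ provided |z − 4| < ϵ/212.
Take δ = min(1, ϵ/212). Then 0 < |z − 4| < δ gives both |z − 4| < 1 and |z − 4| < ϵ/212, so |(-3z^3 - 3z^2 - 2z - 9) + 257| < ϵ.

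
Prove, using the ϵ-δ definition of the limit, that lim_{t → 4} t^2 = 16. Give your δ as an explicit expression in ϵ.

Let ϵ > 0. We seek δ > 0 with 0 < |t − 4| < δ ⇒ |t^2 − 16| < ϵ.
Factor: t^2 − 16 = (t − 4)(t + 4), so |t^2 − 16| = |t − 4|·|t + 4|.
Impose δ ≤ 2 so that |t| < 6; then |t + 4| ≤ 10.
Hence |t^2 − 16| ≤ 10|t − 4|, which is < ϵ once |t − 4| < ϵ/10.
Take δ = min(2, ϵ/10). If 0 < |t − 4| < δ then both bounds hold and |t^2 − 16| ≤ 10|t − 4| < 10·(ϵ/10) = ϵ.

δ = min(2, ϵ/10)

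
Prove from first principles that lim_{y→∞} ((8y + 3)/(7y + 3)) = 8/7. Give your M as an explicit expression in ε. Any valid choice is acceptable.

Suppose ε > 0. We seek M > 0 such that y > M implies |(8y + 3)/(7y + 3) − (8/7)| < ε.
(8y + 3)/(7y + 3) − (8/7) = (7(8y + 3) − 8(7y + 3)) / (7(7y + 3)) = -3/(7(7y + 3)).
For y > 0 we have 7y + 3 > 7y, so |(8y + 3)/(7y + 3) − (8/7)| = 3/(7(7y + 3)) < 3/(7·7y) = (3/49)/y.
Thus |(8y + 3)/(7y + 3) − (8/7)| < ε whenever y > (3/49)/ε.
Take M = (3/49)/ε. If y > M then |(8y + 3)/(7y + 3) − (8/7)| < (3/49)/y < ε.

M = (3/49)/ε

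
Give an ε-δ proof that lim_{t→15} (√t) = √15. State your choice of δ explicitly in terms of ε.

Let ε > 0 be given. We want δ > 0 such that 0 < |t − 15| < δ implies |√t − √15| < ε.
Rationalise: √t − √15 = (t − 15)/(√t + √15), so |√t − √15| = |t − 15|/(√t + √15).
Restrict δ ≤ 15 so that |t − 15| < 15 forces t > 0, and then √t + √15 > √15.
Hence |√t − √15| < |t − 15|/√15, which is < ε once |t − 15| < √15·ε.
Take δ = min(15, √15·ε). If 0 < |t − 15| < δ then t > 0 and |√t − √15| < |t − 15|/√15 < ε.

δ = min(15, √15·ε)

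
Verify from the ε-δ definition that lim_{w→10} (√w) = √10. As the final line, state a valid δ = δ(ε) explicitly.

δ = min(10, √10·ε)

Let ε > 0. We want δ > 0 such that 0 < |w − 10| < δ implies |√w − √10| < ε.
Rationalise: √w − √10 = (w − 10)/(√w + √10), so |√w − √10| = |w − 10|/(√w + √10).
Restrict δ ≤ 10 so that |w − 10| < 10 forces w > 0, and then √w + √10 > √10.
Hence |√w − √10| < |w − 10|/√10, which is < ε once |w − 10| < √10·ε.
Take δ = min(10, √10·ε). If 0 < |w − 10| < δ then w > 0 and |√w − √10| < |w − 10|/√10 < ε.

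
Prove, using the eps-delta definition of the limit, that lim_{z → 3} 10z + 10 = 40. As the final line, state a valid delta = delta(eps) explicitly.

Let eps > 0. We need delta > 0 so that 0 < |z − 3| < delta implies |(10z + 10) − 40| < eps.
|(10z + 10) − 40| = |10z - 30| = 10|z − 3|.
So 10|z − 3| < eps exactly when |z − 3| < eps/10.
Take delta = eps/10. If 0 < |z − 3| < delta then |(10z + 10) − 40| = 10|z − 3| < 10·(eps/10) = eps.

delta = eps/10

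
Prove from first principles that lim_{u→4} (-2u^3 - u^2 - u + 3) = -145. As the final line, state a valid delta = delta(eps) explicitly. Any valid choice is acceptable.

delta = min(1, eps/132)

Let eps > 0. We want delta > 0 such that 0 < |u − 4| < delta implies |(-2u^3 - u^2 - u + 3) + 145| < eps.
(-2u^3 - u^2 - u + 3) + 145 = -2u^3 - u^2 - u + 148 = (u − 4)(-2u^2 - 9u - 37).
So |(-2u^3 - u^2 - u + 3) + 145| = |u − 4|·|-2u^2 - 9u - 37|.
Assume first that |u − 4| < 1, so |u| < 5. Then |-2u^2 - 9u - 37| ≤ 2·5^2 + 9·5 + 37 = 132.
Hence |(-2u^3 - u^2 - u + 3) + 145| ≤ 132|u − 4| < eps provided |u − 4| < eps/132.
Choosing delta = min(1, eps/132) ensures both conditions, hence |(-2u^3 - u^2 - u + 3) + 145| < eps.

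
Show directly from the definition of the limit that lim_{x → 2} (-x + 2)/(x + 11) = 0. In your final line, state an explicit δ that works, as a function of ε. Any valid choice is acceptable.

Let ε > 0. We want δ > 0 with 0 < |x − 2| < δ ⇒ |(-x + 2)/(x + 11) − 0| < ε.
Combining over a common denominator, (-x + 2)/(x + 11) − 0 = [(-x + 2)·13 − 0·(x + 11)] / [13·(x + 11)] = -13(x − 2) / (13(x + 11)).
So |(-x + 2)/(x + 11) − 0| = 13|x − 2| / (13·|x + 11|).
Require δ ≤ 13/2, so |x + 11| ≥ |13| − |x − 2| > 13 − 13/2 = 13/2.
Hence |(-x + 2)/(x + 11) − 0| < 13|x − 2|/(13·(13/2)) = (2/13)|x − 2|, which is < ε once |x − 2| < (13/2)ε.
Take δ = min(13/2, (13/2)ε). Then 0 < |x − 2| < δ forces both bounds, so |(-x + 2)/(x + 11) − 0| < ε.

δ = min(13/2, (13/2)ε)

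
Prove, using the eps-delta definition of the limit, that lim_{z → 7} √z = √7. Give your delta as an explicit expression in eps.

Let eps > 0. We want delta > 0 such that 0 < |z − 7| < delta implies |√z − √7| < eps.
Multiplying by the conjugate, |√z − √7| = |z − 7|/(√z + √7).
Restrict delta ≤ 7 so that |z − 7| < 7 forces z > 0, and then √z + √7 > √7.
Hence |√z − √7| < |z − 7|/√7, which is < eps once |z − 7| < √7·eps.
Take delta = min(7, √7·eps). If 0 < |z − 7| < delta then z > 0 and |√z − √7| < |z − 7|/√7 < eps.

delta = min(7, √7·eps)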